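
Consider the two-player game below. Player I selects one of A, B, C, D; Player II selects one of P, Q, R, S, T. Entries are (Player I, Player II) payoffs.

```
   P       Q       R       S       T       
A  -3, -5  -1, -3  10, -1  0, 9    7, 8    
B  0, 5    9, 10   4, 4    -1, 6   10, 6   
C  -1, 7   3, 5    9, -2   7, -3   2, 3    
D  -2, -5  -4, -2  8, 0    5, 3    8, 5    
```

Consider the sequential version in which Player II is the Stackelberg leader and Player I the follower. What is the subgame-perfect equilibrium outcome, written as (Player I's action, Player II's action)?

Backward induction with Player II moving first.
- P → Player I plays B (best of -3, 0, -1, -2); Player II gets 5.
- Q → Player I plays B (best of -1, 9, 3, -4); Player II gets 10.
- R → Player I plays A (best of 10, 4, 9, 8); Player II gets -1.
- S → Player I plays C (best of 0, -1, 7, 5); Player II gets -3.
- T → Player I plays B (best of 7, 10, 2, 8); Player II gets 6.
Maximizing over 5, 10, -1, -3, 6, Player II chooses Q. Subgame-perfect outcome: (B, Q) with payoffs (9, 10).

(B, Q)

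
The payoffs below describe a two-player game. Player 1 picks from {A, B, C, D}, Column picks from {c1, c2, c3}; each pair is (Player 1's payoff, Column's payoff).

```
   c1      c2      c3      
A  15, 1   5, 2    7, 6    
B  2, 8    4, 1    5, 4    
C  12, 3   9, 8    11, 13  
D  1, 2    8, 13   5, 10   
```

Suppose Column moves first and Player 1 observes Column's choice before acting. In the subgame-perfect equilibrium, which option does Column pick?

Work backward from Player 1's decision.
- c1 → Player 1 plays A (best of 15, 2, 12, 1); Column gets 1.
- c2 → Player 1 plays C (best of 5, 4, 9, 8); Column gets 8.
- c3 → Player 1 plays C (best of 7, 5, 11, 5); Column gets 13.
Among 1, 8, 13, the best is 13 at c3. Subgame-perfect outcome: (C, c3) with payoffs (11, 13).

c3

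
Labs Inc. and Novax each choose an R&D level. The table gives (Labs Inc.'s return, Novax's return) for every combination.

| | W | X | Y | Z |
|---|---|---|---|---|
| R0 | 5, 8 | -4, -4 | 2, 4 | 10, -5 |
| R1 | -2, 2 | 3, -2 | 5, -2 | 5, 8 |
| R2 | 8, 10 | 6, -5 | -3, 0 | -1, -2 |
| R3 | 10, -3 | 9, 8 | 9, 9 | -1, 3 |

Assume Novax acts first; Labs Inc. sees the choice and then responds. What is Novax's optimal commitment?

Solve by backward induction (Novax leads).
- W: Labs Inc. compares 5, -2, 8, 10 and picks R3; Novax would get -3.
- X: Labs Inc. compares -4, 3, 6, 9 and picks R3; Novax would get 8.
- Y: Labs Inc. compares 2, 5, -3, 9 and picks R3; Novax would get 9.
- Z: Labs Inc. compares 10, 5, -1, -1 and picks R0; Novax would get -5.
Novax's induced payoffs are -3, 8, 9, -5, so Novax commits to Y. Subgame-perfect outcome: (R3, Y) with payoffs (9, 9).

Y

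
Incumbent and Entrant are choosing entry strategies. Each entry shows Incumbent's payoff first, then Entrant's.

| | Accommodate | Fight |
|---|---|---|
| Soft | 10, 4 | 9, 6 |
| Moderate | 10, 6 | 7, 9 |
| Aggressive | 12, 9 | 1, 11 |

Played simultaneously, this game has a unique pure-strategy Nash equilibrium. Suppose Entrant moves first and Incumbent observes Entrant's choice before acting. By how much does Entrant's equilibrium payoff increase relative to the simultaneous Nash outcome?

Work backward from Incumbent's decision.
- Accommodate → Incumbent plays Aggressive (best of 10, 10, 12); Entrant gets 9.
- Fight → Incumbent plays Soft (best of 9, 7, 1); Entrant gets 6.
Maximizing over 9, 6, Entrant chooses Accommodate. Subgame-perfect outcome: (Aggressive, Accommodate) with payoffs (12, 9).
Now find the simultaneous Nash equilibrium.
Incumbent's best replies: Accommodate→Aggressive; Fight→Soft.
Entrant's best replies: Soft→Fight; Moderate→Fight; Aggressive→Fight.
Only (Soft, Fight) has each player best-responding; Nash payoffs (9, 6).
Entrant's commitment gain: 9 − 6 = 3.

3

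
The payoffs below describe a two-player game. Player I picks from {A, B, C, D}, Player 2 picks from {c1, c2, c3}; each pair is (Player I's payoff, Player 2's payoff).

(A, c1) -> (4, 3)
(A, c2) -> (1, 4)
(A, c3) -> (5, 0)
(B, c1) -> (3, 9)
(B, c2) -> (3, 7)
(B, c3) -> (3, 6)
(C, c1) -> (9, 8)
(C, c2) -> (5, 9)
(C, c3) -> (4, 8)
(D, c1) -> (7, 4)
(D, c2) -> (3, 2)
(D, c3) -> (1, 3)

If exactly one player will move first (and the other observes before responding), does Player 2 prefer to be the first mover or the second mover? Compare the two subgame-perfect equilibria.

If Player I leads: Player 2's best replies are A→c2, B→c1, C→c2, D→c1; Player I's induced payoffs 1, 3, 5, 7; outcome (D, c1), payoffs (7, 4).
If Player 2 leads: Player I's best replies are c1→C, c2→C, c3→A; Player 2's induced payoffs 8, 9, 0; outcome (C, c2), payoffs (5, 9).
Player 2 gets 9 moving first and 4 moving second, so Player 2 prefers to move first.

first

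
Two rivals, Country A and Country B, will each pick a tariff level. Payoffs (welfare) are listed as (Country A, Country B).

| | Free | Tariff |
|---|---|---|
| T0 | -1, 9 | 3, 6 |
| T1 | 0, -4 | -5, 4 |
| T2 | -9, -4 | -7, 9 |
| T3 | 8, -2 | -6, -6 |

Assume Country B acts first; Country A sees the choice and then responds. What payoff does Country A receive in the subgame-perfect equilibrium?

Country A best-responds to each possible Country B move:
- Free: BR = T3, leader payoff -2.
- Tariff: BR = T0, leader payoff 6.
Among -2, 6, the best is 6 at Tariff. Subgame-perfect outcome: (T0, Tariff) with payoffs (3, 6).

3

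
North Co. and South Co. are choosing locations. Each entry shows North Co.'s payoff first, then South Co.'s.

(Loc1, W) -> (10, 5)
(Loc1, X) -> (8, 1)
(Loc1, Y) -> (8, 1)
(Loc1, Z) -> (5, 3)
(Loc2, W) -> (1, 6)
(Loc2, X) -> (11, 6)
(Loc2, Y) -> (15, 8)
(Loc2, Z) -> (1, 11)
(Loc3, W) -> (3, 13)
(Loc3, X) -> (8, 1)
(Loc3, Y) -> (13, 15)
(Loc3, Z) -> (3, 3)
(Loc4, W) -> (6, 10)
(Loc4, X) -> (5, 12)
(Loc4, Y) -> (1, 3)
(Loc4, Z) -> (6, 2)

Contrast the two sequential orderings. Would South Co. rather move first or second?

second

If North Co. leads: South Co.'s best replies are Loc1→W, Loc2→Z, Loc3→Y, Loc4→X; North Co.'s induced payoffs 10, 1, 13, 5; outcome (Loc3, Y), payoffs (13, 15).
If South Co. leads: North Co.'s best replies are W→Loc1, X→Loc2, Y→Loc2, Z→Loc4; South Co.'s induced payoffs 5, 6, 8, 2; outcome (Loc2, Y), payoffs (15, 8).
South Co. gets 8 moving first and 15 moving second, so South Co. prefers to move second.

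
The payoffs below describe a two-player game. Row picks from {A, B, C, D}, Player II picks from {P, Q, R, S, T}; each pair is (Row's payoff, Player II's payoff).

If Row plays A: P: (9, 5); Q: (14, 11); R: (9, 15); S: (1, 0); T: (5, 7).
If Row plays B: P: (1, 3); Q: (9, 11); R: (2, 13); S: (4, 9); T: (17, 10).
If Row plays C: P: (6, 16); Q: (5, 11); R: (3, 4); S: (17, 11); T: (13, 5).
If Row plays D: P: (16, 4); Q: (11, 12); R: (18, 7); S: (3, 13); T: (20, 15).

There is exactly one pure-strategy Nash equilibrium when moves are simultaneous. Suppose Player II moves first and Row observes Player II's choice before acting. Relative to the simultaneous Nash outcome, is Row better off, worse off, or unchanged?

unchanged

Work backward from Row's decision.
- P: Row compares 9, 1, 6, 16 and picks D; Player II would get 4.
- Q: Row compares 14, 9, 5, 11 and picks A; Player II would get 11.
- R: Row compares 9, 2, 3, 18 and picks D; Player II would get 7.
- S: Row compares 1, 4, 17, 3 and picks C; Player II would get 11.
- T: Row compares 5, 17, 13, 20 and picks D; Player II would get 15.
Player II's induced payoffs are 4, 11, 7, 11, 15, so Player II commits to T. Subgame-perfect outcome: (D, T) with payoffs (20, 15).
For the simultaneous game, intersect best replies.
Row's best replies: P→D; Q→A; R→D; S→C; T→D.
Player II's best replies: A→R; B→R; C→P; D→T.
The unique mutual best reply is (D, T), giving (20, 15).
Row earns 20 sequentially versus 20 at the Nash outcome: unchanged.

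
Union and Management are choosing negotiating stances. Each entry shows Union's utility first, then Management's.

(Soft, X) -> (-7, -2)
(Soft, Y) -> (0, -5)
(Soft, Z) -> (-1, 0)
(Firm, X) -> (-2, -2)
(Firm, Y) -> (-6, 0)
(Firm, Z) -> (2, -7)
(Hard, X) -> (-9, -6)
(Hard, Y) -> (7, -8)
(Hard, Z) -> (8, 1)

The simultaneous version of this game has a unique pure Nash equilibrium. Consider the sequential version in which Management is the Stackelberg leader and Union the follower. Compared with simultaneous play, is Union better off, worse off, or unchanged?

unchanged

Solve by backward induction (Management leads).
- X → Union plays Firm (best of -7, -2, -9); Management gets -2.
- Y → Union plays Hard (best of 0, -6, 7); Management gets -8.
- Z → Union plays Hard (best of -1, 2, 8); Management gets 1.
Maximizing over -2, -8, 1, Management chooses Z. Subgame-perfect outcome: (Hard, Z) with payoffs (8, 1).
Under simultaneous play:
Union's best replies: X→Firm; Y→Hard; Z→Hard.
Management's best replies: Soft→Z; Firm→Y; Hard→Z.
Only (Hard, Z) has each player best-responding; Nash payoffs (8, 1).
Union earns 8 sequentially versus 8 at the Nash outcome: unchanged.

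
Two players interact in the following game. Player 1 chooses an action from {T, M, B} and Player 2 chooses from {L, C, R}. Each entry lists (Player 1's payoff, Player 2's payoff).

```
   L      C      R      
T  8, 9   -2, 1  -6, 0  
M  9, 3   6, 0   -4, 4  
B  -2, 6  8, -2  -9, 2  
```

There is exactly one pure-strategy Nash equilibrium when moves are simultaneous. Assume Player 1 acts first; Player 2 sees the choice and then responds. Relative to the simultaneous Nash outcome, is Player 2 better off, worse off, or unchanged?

better off

Backward induction with Player 1 moving first.
- T → Player 2 plays L (best of 9, 1, 0); Player 1 gets 8.
- M → Player 2 plays R (best of 3, 0, 4); Player 1 gets -4.
- B → Player 2 plays L (best of 6, -2, 2); Player 1 gets -2.
Among 8, -4, -2, the best is 8 at T. Subgame-perfect outcome: (T, L) with payoffs (8, 9).
Under simultaneous play:
Player 1's best replies: L→M; C→B; R→M.
Player 2's best replies: T→L; M→R; B→L.
Only (M, R) has each player best-responding; Nash payoffs (-4, 4).
Player 2 earns 9 sequentially versus 4 at the Nash outcome: better off.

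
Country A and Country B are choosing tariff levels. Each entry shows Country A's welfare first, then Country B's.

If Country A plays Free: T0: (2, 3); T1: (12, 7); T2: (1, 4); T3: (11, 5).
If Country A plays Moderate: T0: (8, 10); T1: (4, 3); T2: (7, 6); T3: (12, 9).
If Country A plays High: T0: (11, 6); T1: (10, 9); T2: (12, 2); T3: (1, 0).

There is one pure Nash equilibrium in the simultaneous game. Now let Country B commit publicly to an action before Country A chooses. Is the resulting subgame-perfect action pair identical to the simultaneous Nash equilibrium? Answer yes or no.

no

Backward induction with Country B moving first.
- T0: BR = High, leader payoff 6.
- T1: BR = Free, leader payoff 7.
- T2: BR = High, leader payoff 2.
- T3: BR = Moderate, leader payoff 9.
Maximizing over 6, 7, 2, 9, Country B chooses T3. Subgame-perfect outcome: (Moderate, T3) with payoffs (12, 9).
Under simultaneous play:
Country A's best replies: T0→High; T1→Free; T2→High; T3→Moderate.
Country B's best replies: Free→T1; Moderate→T0; High→T1.
Only (Free, T1) has each player best-responding; Nash payoffs (12, 7).
Sequential outcome (Moderate, T3) differs from the Nash profile (Free, T1).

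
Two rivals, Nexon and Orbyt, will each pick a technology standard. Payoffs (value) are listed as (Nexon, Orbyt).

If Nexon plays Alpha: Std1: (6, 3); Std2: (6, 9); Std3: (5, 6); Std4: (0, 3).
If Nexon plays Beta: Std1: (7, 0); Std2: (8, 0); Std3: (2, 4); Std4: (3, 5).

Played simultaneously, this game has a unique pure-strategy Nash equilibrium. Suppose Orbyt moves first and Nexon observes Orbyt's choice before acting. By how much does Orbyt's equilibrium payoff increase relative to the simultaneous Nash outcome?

Solve by backward induction (Orbyt leads).
- Std1: BR = Beta, leader payoff 0.
- Std2: BR = Beta, leader payoff 0.
- Std3: BR = Alpha, leader payoff 6.
- Std4: BR = Beta, leader payoff 5.
Maximizing over 0, 0, 6, 5, Orbyt chooses Std3. Subgame-perfect outcome: (Alpha, Std3) with payoffs (5, 6).
Now find the simultaneous Nash equilibrium.
Nexon's best replies: Std1→Beta; Std2→Beta; Std3→Alpha; Std4→Beta.
Orbyt's best replies: Alpha→Std2; Beta→Std4.
Only (Beta, Std4) has each player best-responding; Nash payoffs (3, 5).
Orbyt's commitment gain: 6 − 5 = 1.

1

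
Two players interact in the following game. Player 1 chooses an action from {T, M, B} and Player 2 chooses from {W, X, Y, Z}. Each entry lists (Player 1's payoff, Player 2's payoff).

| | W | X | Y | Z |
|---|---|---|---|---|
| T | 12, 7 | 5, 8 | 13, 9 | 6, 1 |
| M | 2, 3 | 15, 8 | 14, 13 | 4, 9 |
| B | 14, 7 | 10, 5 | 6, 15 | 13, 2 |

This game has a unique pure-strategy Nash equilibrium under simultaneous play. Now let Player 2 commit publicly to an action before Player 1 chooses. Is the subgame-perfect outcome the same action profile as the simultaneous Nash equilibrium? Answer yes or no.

Backward induction with Player 2 moving first.
- W → Player 1 plays B (best of 12, 2, 14); Player 2 gets 7.
- X → Player 1 plays M (best of 5, 15, 10); Player 2 gets 8.
- Y → Player 1 plays M (best of 13, 14, 6); Player 2 gets 13.
- Z → Player 1 plays B (best of 6, 4, 13); Player 2 gets 2.
Player 2's induced payoffs are 7, 8, 13, 2, so Player 2 commits to Y. Subgame-perfect outcome: (M, Y) with payoffs (14, 13).
For the simultaneous game, intersect best replies.
Player 1's best replies: W→B; X→M; Y→M; Z→B.
Player 2's best replies: T→Y; M→Y; B→Y.
The unique mutual best reply is (M, Y), giving (14, 13).
Sequential outcome (M, Y) coincides with the Nash profile (M, Y).

yes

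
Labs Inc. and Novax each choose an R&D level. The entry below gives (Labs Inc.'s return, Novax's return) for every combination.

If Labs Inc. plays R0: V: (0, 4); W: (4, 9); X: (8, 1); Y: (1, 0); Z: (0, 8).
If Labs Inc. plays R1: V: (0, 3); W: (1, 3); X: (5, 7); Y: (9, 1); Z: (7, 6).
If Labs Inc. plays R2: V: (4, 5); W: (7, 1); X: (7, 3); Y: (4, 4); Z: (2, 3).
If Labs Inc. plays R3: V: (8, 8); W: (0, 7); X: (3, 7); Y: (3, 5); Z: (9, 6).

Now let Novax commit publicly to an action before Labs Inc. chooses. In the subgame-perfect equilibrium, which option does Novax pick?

Backward induction with Novax moving first.
- V: Labs Inc. compares 0, 0, 4, 8 and picks R3; Novax would get 8.
- W: Labs Inc. compares 4, 1, 7, 0 and picks R2; Novax would get 1.
- X: Labs Inc. compares 8, 5, 7, 3 and picks R0; Novax would get 1.
- Y: Labs Inc. compares 1, 9, 4, 3 and picks R1; Novax would get 1.
- Z: Labs Inc. compares 0, 7, 2, 9 and picks R3; Novax would get 6.
Novax's induced payoffs are 8, 1, 1, 1, 6, so Novax commits to V. Subgame-perfect outcome: (R3, V) with payoffs (8, 8).

V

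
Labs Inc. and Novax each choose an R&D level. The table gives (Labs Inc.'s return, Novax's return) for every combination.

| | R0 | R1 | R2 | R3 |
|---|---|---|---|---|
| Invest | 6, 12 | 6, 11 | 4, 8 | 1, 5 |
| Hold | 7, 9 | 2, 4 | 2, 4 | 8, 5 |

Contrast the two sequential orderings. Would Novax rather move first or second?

first

If Labs Inc. leads: Novax's best replies are Invest→R0, Hold→R0; Labs Inc.'s induced payoffs 6, 7; outcome (Hold, R0), payoffs (7, 9).
If Novax leads: Labs Inc.'s best replies are R0→Hold, R1→Invest, R2→Invest, R3→Hold; Novax's induced payoffs 9, 11, 8, 5; outcome (Invest, R1), payoffs (6, 11).
Novax gets 11 moving first and 9 moving second, so Novax prefers to move first.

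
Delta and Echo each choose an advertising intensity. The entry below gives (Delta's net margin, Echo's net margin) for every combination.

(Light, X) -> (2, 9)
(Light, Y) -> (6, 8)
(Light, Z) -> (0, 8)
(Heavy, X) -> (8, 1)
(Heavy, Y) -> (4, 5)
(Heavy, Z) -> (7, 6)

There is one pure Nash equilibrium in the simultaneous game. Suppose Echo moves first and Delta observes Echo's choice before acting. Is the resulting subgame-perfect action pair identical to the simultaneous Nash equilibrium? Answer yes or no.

Delta best-responds to each possible Echo move:
- X: Delta compares 2, 8 and picks Heavy; Echo would get 1.
- Y: Delta compares 6, 4 and picks Light; Echo would get 8.
- Z: Delta compares 0, 7 and picks Heavy; Echo would get 6.
Among 1, 8, 6, the best is 8 at Y. Subgame-perfect outcome: (Light, Y) with payoffs (6, 8).
For the simultaneous game, intersect best replies.
Delta's best replies: X→Heavy; Y→Light; Z→Heavy.
Echo's best replies: Light→X; Heavy→Z.
Only (Heavy, Z) has each player best-responding; Nash payoffs (7, 6).
Sequential outcome (Light, Y) differs from the Nash profile (Heavy, Z).

no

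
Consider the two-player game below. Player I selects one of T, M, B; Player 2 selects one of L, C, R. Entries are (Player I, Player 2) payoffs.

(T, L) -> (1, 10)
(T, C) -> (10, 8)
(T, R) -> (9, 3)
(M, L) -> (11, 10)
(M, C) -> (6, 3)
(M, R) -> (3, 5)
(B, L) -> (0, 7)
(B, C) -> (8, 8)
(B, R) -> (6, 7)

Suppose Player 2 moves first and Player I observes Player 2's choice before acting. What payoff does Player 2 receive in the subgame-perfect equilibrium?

10

Player I best-responds to each possible Player 2 move:
- L: BR = M, leader payoff 10.
- C: BR = T, leader payoff 8.
- R: BR = T, leader payoff 3.
Maximizing over 10, 8, 3, Player 2 chooses L. Subgame-perfect outcome: (M, L) with payoffs (11, 10).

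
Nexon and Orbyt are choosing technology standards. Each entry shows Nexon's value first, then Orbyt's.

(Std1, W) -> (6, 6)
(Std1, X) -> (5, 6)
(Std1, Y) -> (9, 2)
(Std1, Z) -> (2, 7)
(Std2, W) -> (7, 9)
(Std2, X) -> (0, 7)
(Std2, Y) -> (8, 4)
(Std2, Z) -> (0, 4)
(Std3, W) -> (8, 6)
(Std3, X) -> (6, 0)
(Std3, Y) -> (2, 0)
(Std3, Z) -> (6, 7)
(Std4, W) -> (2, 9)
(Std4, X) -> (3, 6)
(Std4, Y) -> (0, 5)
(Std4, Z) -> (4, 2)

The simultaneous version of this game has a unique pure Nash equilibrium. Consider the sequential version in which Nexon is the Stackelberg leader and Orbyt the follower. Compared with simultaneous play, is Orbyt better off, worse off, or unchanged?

Backward induction with Nexon moving first.
- Std1: Orbyt compares 6, 6, 2, 7 and picks Z; Nexon would get 2.
- Std2: Orbyt compares 9, 7, 4, 4 and picks W; Nexon would get 7.
- Std3: Orbyt compares 6, 0, 0, 7 and picks Z; Nexon would get 6.
- Std4: Orbyt compares 9, 6, 5, 2 and picks W; Nexon would get 2.
Among 2, 7, 6, 2, the best is 7 at Std2. Subgame-perfect outcome: (Std2, W) with payoffs (7, 9).
Under simultaneous play:
Nexon's best replies: W→Std3; X→Std3; Y→Std1; Z→Std3.
Orbyt's best replies: Std1→Z; Std2→W; Std3→Z; Std4→W.
The unique mutual best reply is (Std3, Z), giving (6, 7).
Orbyt earns 9 sequentially versus 7 at the Nash outcome: better off.

better off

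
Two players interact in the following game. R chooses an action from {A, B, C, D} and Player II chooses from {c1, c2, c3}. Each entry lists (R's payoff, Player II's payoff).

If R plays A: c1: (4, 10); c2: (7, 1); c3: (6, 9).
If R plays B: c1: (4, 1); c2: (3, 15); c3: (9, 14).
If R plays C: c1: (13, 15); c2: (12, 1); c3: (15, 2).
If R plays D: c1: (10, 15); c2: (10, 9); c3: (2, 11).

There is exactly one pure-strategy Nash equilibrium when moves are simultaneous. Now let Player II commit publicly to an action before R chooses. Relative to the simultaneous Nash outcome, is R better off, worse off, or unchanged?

R best-responds to each possible Player II move:
- c1: BR = C, leader payoff 15.
- c2: BR = C, leader payoff 1.
- c3: BR = C, leader payoff 2.
Among 15, 1, 2, the best is 15 at c1. Subgame-perfect outcome: (C, c1) with payoffs (13, 15).
Now find the simultaneous Nash equilibrium.
R's best replies: c1→C; c2→C; c3→C.
Player II's best replies: A→c1; B→c2; C→c1; D→c1.
Only (C, c1) has each player best-responding; Nash payoffs (13, 15).
R earns 13 sequentially versus 13 at the Nash outcome: unchanged.

unchanged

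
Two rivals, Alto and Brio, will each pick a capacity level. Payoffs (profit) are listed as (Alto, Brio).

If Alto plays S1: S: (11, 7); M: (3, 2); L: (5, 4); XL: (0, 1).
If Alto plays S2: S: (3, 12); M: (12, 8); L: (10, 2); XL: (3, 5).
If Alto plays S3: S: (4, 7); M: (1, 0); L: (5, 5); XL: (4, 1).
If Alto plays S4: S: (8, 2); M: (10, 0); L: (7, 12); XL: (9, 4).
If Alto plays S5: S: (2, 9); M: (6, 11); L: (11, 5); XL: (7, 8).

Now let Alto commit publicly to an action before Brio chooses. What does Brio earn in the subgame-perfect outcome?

7

Brio best-responds to each possible Alto move:
- S1: Brio compares 7, 2, 4, 1 and picks S; Alto would get 11.
- S2: Brio compares 12, 8, 2, 5 and picks S; Alto would get 3.
- S3: Brio compares 7, 0, 5, 1 and picks S; Alto would get 4.
- S4: Brio compares 2, 0, 12, 4 and picks L; Alto would get 7.
- S5: Brio compares 9, 11, 5, 8 and picks M; Alto would get 6.
Alto's induced payoffs are 11, 3, 4, 7, 6, so Alto commits to S1. Subgame-perfect outcome: (S1, S) with payoffs (11, 7).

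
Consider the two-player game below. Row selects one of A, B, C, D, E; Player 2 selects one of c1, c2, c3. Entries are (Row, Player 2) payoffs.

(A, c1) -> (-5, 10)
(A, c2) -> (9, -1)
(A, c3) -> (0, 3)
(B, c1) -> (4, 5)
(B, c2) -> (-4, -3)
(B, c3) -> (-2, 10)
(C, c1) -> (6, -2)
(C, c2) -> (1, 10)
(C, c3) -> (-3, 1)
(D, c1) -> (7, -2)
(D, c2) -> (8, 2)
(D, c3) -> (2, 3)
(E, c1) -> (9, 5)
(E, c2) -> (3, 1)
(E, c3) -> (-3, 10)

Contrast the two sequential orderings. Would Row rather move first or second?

If Row leads: Player 2's best replies are A→c1, B→c3, C→c2, D→c3, E→c3; Row's induced payoffs -5, -2, 1, 2, -3; outcome (D, c3), payoffs (2, 3).
If Player 2 leads: Row's best replies are c1→E, c2→A, c3→D; Player 2's induced payoffs 5, -1, 3; outcome (E, c1), payoffs (9, 5).
Row gets 2 moving first and 9 moving second, so Row prefers to move second.

second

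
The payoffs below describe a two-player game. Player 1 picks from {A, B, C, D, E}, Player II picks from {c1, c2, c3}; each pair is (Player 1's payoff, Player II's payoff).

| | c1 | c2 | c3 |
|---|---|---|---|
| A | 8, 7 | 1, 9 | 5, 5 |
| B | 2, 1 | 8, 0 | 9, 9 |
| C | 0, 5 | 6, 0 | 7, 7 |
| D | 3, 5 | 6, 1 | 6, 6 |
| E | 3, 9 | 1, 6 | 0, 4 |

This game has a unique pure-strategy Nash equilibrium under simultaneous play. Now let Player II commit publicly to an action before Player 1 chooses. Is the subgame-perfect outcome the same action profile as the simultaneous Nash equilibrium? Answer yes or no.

Player 1 best-responds to each possible Player II move:
- c1: BR = A, leader payoff 7.
- c2: BR = B, leader payoff 0.
- c3: BR = B, leader payoff 9.
Maximizing over 7, 0, 9, Player II chooses c3. Subgame-perfect outcome: (B, c3) with payoffs (9, 9).
Under simultaneous play:
Player 1's best replies: c1→A; c2→B; c3→B.
Player II's best replies: A→c2; B→c3; C→c3; D→c3; E→c1.
Only (B, c3) has each player best-responding; Nash payoffs (9, 9).
Sequential outcome (B, c3) coincides with the Nash profile (B, c3).

yes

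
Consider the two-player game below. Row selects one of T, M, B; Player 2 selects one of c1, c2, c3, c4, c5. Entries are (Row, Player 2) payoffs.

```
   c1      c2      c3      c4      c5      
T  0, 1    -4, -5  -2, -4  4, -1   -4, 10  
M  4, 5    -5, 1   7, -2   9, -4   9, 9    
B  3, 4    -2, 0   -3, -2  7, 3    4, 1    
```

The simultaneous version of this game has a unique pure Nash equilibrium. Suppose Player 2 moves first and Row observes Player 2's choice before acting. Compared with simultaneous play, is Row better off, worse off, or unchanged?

unchanged

Row best-responds to each possible Player 2 move:
- c1: BR = M, leader payoff 5.
- c2: BR = B, leader payoff 0.
- c3: BR = M, leader payoff -2.
- c4: BR = M, leader payoff -4.
- c5: BR = M, leader payoff 9.
Player 2's induced payoffs are 5, 0, -2, -4, 9, so Player 2 commits to c5. Subgame-perfect outcome: (M, c5) with payoffs (9, 9).
Now find the simultaneous Nash equilibrium.
Row's best replies: c1→M; c2→B; c3→M; c4→M; c5→M.
Player 2's best replies: T→c5; M→c5; B→c1.
Only (M, c5) has each player best-responding; Nash payoffs (9, 9).
Row earns 9 sequentially versus 9 at the Nash outcome: unchanged.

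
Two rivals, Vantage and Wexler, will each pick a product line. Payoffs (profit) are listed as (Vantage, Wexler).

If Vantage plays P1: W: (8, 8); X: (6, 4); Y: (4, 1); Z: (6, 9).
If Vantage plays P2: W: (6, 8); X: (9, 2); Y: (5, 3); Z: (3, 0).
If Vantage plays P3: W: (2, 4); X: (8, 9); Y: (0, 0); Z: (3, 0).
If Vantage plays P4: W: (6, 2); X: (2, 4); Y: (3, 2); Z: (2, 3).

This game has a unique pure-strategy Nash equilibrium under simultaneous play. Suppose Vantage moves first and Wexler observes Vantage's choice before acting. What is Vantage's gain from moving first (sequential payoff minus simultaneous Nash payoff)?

2

Work backward from Wexler's decision.
- P1 → Wexler plays Z (best of 8, 4, 1, 9); Vantage gets 6.
- P2 → Wexler plays W (best of 8, 2, 3, 0); Vantage gets 6.
- P3 → Wexler plays X (best of 4, 9, 0, 0); Vantage gets 8.
- P4 → Wexler plays X (best of 2, 4, 2, 3); Vantage gets 2.
Maximizing over 6, 6, 8, 2, Vantage chooses P3. Subgame-perfect outcome: (P3, X) with payoffs (8, 9).
For the simultaneous game, intersect best replies.
Vantage's best replies: W→P1; X→P2; Y→P2; Z→P1.
Wexler's best replies: P1→Z; P2→W; P3→X; P4→X.
Only (P1, Z) has each player best-responding; Nash payoffs (6, 9).
Vantage's commitment gain: 8 − 6 = 2.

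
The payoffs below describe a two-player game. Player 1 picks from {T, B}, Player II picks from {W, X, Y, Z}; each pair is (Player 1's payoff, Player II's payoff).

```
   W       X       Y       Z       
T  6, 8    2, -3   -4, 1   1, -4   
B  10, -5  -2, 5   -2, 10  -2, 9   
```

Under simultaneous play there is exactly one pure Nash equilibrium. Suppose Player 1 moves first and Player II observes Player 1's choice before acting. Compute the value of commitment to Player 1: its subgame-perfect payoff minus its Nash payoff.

8

Solve by backward induction (Player 1 leads).
- T → Player II plays W (best of 8, -3, 1, -4); Player 1 gets 6.
- B → Player II plays Y (best of -5, 5, 10, 9); Player 1 gets -2.
Player 1's induced payoffs are 6, -2, so Player 1 commits to T. Subgame-perfect outcome: (T, W) with payoffs (6, 8).
Under simultaneous play:
Player 1's best replies: W→B; X→T; Y→B; Z→T.
Player II's best replies: T→W; B→Y.
The unique mutual best reply is (B, Y), giving (-2, 10).
Player 1's commitment gain: 6 − -2 = 8.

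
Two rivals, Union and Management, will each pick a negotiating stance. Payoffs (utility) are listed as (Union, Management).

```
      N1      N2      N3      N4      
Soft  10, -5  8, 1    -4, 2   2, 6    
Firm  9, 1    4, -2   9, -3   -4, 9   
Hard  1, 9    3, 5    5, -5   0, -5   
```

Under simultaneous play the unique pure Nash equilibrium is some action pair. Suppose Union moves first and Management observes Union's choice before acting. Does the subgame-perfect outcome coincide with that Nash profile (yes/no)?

Backward induction with Union moving first.
- Soft → Management plays N4 (best of -5, 1, 2, 6); Union gets 2.
- Firm → Management plays N4 (best of 1, -2, -3, 9); Union gets -4.
- Hard → Management plays N1 (best of 9, 5, -5, -5); Union gets 1.
Maximizing over 2, -4, 1, Union chooses Soft. Subgame-perfect outcome: (Soft, N4) with payoffs (2, 6).
For the simultaneous game, intersect best replies.
Union's best replies: N1→Soft; N2→Soft; N3→Firm; N4→Soft.
Management's best replies: Soft→N4; Firm→N4; Hard→N1.
Only (Soft, N4) has each player best-responding; Nash payoffs (2, 6).
Sequential outcome (Soft, N4) coincides with the Nash profile (Soft, N4).

yes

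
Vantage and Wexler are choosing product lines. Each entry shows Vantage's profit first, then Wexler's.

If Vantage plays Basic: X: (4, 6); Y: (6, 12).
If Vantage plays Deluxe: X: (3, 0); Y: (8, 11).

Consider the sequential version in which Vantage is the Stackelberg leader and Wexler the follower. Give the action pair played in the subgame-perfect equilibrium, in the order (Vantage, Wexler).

Work backward from Wexler's decision.
- Basic → Wexler plays Y (best of 6, 12); Vantage gets 6.
- Deluxe → Wexler plays Y (best of 0, 11); Vantage gets 8.
Vantage's induced payoffs are 6, 8, so Vantage commits to Deluxe. Subgame-perfect outcome: (Deluxe, Y) with payoffs (8, 11).

(Deluxe, Y)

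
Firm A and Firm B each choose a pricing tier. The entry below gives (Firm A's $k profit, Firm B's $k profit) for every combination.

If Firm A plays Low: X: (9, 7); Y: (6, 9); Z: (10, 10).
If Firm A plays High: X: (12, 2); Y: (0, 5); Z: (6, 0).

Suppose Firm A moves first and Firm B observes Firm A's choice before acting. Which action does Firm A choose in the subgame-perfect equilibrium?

Low

Backward induction with Firm A moving first.
- Low → Firm B plays Z (best of 7, 9, 10); Firm A gets 10.
- High → Firm B plays Y (best of 2, 5, 0); Firm A gets 0.
Among 10, 0, the best is 10 at Low. Subgame-perfect outcome: (Low, Z) with payoffs (10, 10).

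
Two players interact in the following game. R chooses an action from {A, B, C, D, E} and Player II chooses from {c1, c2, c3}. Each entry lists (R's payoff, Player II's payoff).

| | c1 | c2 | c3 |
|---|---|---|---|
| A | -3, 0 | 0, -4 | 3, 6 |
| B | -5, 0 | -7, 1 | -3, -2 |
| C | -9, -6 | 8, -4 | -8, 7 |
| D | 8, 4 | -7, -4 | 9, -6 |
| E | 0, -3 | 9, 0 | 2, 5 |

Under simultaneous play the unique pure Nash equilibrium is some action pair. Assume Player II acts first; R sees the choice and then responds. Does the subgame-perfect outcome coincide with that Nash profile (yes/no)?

Backward induction with Player II moving first.
- c1: R compares -3, -5, -9, 8, 0 and picks D; Player II would get 4.
- c2: R compares 0, -7, 8, -7, 9 and picks E; Player II would get 0.
- c3: R compares 3, -3, -8, 9, 2 and picks D; Player II would get -6.
Maximizing over 4, 0, -6, Player II chooses c1. Subgame-perfect outcome: (D, c1) with payoffs (8, 4).
Now find the simultaneous Nash equilibrium.
R's best replies: c1→D; c2→E; c3→D.
Player II's best replies: A→c3; B→c2; C→c3; D→c1; E→c3.
Only (D, c1) has each player best-responding; Nash payoffs (8, 4).
Sequential outcome (D, c1) coincides with the Nash profile (D, c1).

yes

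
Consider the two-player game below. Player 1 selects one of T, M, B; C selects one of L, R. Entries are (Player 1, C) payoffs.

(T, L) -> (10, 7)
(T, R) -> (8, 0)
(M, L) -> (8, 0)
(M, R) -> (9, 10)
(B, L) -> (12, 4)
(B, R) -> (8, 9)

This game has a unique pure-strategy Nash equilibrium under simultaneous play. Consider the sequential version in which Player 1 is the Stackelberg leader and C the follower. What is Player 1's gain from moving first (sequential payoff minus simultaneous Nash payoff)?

1

Work backward from C's decision.
- T: C compares 7, 0 and picks L; Player 1 would get 10.
- M: C compares 0, 10 and picks R; Player 1 would get 9.
- B: C compares 4, 9 and picks R; Player 1 would get 8.
Among 10, 9, 8, the best is 10 at T. Subgame-perfect outcome: (T, L) with payoffs (10, 7).
Now find the simultaneous Nash equilibrium.
Player 1's best replies: L→B; R→M.
C's best replies: T→L; M→R; B→R.
The unique mutual best reply is (M, R), giving (9, 10).
Player 1's commitment gain: 10 − 9 = 1.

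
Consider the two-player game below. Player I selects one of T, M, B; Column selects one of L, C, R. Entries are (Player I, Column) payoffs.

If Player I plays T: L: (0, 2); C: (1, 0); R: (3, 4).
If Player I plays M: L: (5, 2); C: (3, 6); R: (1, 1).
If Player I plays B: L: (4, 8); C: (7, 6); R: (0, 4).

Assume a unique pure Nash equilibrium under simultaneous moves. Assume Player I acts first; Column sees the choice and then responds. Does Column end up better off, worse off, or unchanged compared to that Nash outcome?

better off

Column best-responds to each possible Player I move:
- T: BR = R, leader payoff 3.
- M: BR = C, leader payoff 3.
- B: BR = L, leader payoff 4.
Among 3, 3, 4, the best is 4 at B. Subgame-perfect outcome: (B, L) with payoffs (4, 8).
For the simultaneous game, intersect best replies.
Player I's best replies: L→M; C→B; R→T.
Column's best replies: T→R; M→C; B→L.
Only (T, R) has each player best-responding; Nash payoffs (3, 4).
Column earns 8 sequentially versus 4 at the Nash outcome: better off.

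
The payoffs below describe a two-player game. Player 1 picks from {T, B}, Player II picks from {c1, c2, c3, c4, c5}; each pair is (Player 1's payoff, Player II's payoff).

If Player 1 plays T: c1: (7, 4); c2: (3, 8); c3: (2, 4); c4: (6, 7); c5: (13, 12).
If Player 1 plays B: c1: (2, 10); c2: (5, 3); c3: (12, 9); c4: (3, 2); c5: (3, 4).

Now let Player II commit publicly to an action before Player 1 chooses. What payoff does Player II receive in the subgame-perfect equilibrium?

Solve by backward induction (Player II leads).
- c1: Player 1 compares 7, 2 and picks T; Player II would get 4.
- c2: Player 1 compares 3, 5 and picks B; Player II would get 3.
- c3: Player 1 compares 2, 12 and picks B; Player II would get 9.
- c4: Player 1 compares 6, 3 and picks T; Player II would get 7.
- c5: Player 1 compares 13, 3 and picks T; Player II would get 12.
Player II's induced payoffs are 4, 3, 9, 7, 12, so Player II commits to c5. Subgame-perfect outcome: (T, c5) with payoffs (13, 12).

12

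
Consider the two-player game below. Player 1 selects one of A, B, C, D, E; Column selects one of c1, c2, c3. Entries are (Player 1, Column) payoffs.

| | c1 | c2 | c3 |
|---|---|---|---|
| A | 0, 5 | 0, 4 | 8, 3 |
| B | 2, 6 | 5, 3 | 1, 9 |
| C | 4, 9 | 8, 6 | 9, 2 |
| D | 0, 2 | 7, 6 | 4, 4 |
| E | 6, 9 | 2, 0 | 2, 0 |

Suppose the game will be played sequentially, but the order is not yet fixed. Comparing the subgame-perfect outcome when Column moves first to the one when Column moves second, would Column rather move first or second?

first

If Player 1 leads: Column's best replies are A→c1, B→c3, C→c1, D→c2, E→c1; Player 1's induced payoffs 0, 1, 4, 7, 6; outcome (D, c2), payoffs (7, 6).
If Column leads: Player 1's best replies are c1→E, c2→C, c3→C; Column's induced payoffs 9, 6, 2; outcome (E, c1), payoffs (6, 9).
Column gets 9 moving first and 6 moving second, so Column prefers to move first.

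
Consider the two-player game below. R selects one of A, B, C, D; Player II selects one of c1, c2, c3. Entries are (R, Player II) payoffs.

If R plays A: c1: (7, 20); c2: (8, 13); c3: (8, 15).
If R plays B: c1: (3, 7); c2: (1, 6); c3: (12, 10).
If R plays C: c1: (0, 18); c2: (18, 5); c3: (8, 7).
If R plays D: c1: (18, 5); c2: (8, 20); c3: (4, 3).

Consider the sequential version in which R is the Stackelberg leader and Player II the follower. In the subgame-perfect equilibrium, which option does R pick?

Work backward from Player II's decision.
- A: Player II compares 20, 13, 15 and picks c1; R would get 7.
- B: Player II compares 7, 6, 10 and picks c3; R would get 12.
- C: Player II compares 18, 5, 7 and picks c1; R would get 0.
- D: Player II compares 5, 20, 3 and picks c2; R would get 8.
Among 7, 12, 0, 8, the best is 12 at B. Subgame-perfect outcome: (B, c3) with payoffs (12, 10).

B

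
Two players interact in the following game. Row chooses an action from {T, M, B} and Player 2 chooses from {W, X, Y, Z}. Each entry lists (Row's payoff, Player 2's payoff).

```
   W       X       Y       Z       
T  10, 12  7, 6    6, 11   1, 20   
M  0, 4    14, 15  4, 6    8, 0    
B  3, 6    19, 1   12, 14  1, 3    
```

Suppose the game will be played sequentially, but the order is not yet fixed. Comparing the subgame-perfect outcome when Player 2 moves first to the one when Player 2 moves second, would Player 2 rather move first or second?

If Row leads: Player 2's best replies are T→Z, M→X, B→Y; Row's induced payoffs 1, 14, 12; outcome (M, X), payoffs (14, 15).
If Player 2 leads: Row's best replies are W→T, X→B, Y→B, Z→M; Player 2's induced payoffs 12, 1, 14, 0; outcome (B, Y), payoffs (12, 14).
Player 2 gets 14 moving first and 15 moving second, so Player 2 prefers to move second.

second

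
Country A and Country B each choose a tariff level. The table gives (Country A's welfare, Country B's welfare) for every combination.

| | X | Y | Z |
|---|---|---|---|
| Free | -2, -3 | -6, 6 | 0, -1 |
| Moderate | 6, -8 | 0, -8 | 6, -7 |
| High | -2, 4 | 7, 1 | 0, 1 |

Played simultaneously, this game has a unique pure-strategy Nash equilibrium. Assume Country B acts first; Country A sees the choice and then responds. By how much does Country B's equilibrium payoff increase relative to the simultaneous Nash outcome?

8

Work backward from Country A's decision.
- X: Country A compares -2, 6, -2 and picks Moderate; Country B would get -8.
- Y: Country A compares -6, 0, 7 and picks High; Country B would get 1.
- Z: Country A compares 0, 6, 0 and picks Moderate; Country B would get -7.
Country B's induced payoffs are -8, 1, -7, so Country B commits to Y. Subgame-perfect outcome: (High, Y) with payoffs (7, 1).
For the simultaneous game, intersect best replies.
Country A's best replies: X→Moderate; Y→High; Z→Moderate.
Country B's best replies: Free→Y; Moderate→Z; High→X.
Only (Moderate, Z) has each player best-responding; Nash payoffs (6, -7).
Country B's commitment gain: 1 − -7 = 8.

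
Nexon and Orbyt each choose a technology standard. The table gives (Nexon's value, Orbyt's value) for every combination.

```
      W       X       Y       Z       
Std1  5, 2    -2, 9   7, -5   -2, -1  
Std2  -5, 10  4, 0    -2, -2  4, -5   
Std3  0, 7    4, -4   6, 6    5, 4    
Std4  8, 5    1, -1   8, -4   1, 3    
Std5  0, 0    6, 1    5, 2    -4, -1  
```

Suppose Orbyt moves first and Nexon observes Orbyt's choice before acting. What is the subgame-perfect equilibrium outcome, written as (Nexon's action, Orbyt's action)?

Solve by backward induction (Orbyt leads).
- W: Nexon compares 5, -5, 0, 8, 0 and picks Std4; Orbyt would get 5.
- X: Nexon compares -2, 4, 4, 1, 6 and picks Std5; Orbyt would get 1.
- Y: Nexon compares 7, -2, 6, 8, 5 and picks Std4; Orbyt would get -4.
- Z: Nexon compares -2, 4, 5, 1, -4 and picks Std3; Orbyt would get 4.
Among 5, 1, -4, 4, the best is 5 at W. Subgame-perfect outcome: (Std4, W) with payoffs (8, 5).

(Std4, W)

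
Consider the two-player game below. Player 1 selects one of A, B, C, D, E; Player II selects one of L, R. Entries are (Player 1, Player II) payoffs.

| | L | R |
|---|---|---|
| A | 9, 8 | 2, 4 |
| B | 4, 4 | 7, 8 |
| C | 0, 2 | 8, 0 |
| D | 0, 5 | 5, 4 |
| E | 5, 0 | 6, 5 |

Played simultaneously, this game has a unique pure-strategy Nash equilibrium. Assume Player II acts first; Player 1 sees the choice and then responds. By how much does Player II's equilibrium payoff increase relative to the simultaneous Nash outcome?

Backward induction with Player II moving first.
- L: Player 1 compares 9, 4, 0, 0, 5 and picks A; Player II would get 8.
- R: Player 1 compares 2, 7, 8, 5, 6 and picks C; Player II would get 0.
Among 8, 0, the best is 8 at L. Subgame-perfect outcome: (A, L) with payoffs (9, 8).
Under simultaneous play:
Player 1's best replies: L→A; R→C.
Player II's best replies: A→L; B→R; C→L; D→L; E→R.
The unique mutual best reply is (A, L), giving (9, 8).
Player II's commitment gain: 8 − 8 = 0.

0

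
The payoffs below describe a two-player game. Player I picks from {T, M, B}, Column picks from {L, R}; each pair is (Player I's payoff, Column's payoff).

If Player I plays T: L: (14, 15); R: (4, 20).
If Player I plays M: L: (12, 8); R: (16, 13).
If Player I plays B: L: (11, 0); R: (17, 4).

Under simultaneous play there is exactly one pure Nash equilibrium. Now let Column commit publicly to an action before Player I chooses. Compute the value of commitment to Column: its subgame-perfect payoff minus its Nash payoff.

11

Work backward from Player I's decision.
- L: Player I compares 14, 12, 11 and picks T; Column would get 15.
- R: Player I compares 4, 16, 17 and picks B; Column would get 4.
Among 15, 4, the best is 15 at L. Subgame-perfect outcome: (T, L) with payoffs (14, 15).
Under simultaneous play:
Player I's best replies: L→T; R→B.
Column's best replies: T→R; M→R; B→R.
The unique mutual best reply is (B, R), giving (17, 4).
Column's commitment gain: 15 − 4 = 11.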